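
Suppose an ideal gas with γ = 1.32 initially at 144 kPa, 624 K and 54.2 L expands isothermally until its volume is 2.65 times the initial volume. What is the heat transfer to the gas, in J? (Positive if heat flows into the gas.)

7610 J

n = P₁V₁/(RT₁) = 144×54.2/(8.314×624) = 1.50 mol.
Isothermal: T stays 624 K; PV = const ⇒ V₂ = 144 L, P₂ = 54.3 kPa.
ΔU = 0 (ideal gas, T constant).
W = nRT ln(V₂/V₁) = 1.50×8.314×624×ln(2.65) = 7610 J.
Q = ΔU + W = 7610 J.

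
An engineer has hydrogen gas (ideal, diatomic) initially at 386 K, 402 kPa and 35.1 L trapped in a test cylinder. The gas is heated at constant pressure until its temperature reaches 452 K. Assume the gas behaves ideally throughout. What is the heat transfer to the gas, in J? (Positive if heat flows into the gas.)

n = P₁V₁/(RT₁) = 402×35.1/(8.314×386) = 4.40 mol.
Isobaric: P stays 402 kPa; V/T = const ⇒ T₂ = 452 K, V₂ = 41.1 L.
W = PΔV = 402×(41.1−35.1) kPa·L = 2410 J.
ΔU = nCvΔT = 4.40×20.8×(452−386) = 6030 J.
Q = ΔU + W = nCpΔT = 8440 J.

8440 J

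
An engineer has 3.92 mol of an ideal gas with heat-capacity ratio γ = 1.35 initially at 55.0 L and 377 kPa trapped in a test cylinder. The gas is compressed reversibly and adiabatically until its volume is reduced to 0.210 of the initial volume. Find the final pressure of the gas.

3100 kPa

T₁ = P₁V₁/(nR) = 377×55.0/(3.92×8.314) = 636 K.
Adiabatic: TV^(γ−1) = const ⇒ T₂ = 636×(4.76)^0.350 = 1100 K; PV^γ = const ⇒ P₂ = 3100 kPa.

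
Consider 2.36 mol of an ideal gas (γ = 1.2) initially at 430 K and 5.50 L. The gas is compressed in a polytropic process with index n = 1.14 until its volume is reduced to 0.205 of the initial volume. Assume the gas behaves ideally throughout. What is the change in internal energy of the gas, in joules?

P₁ = nRT₁/V₁ = 2.36×8.314×430/5.50 = 1530 kPa.
Polytropic n=1.14: T₂ = T₁(V₁/V₂)^(n−1) = 430×(4.88)^0.14 = 537 K; P₂ = P₁(V₁/V₂)^n = 9340 kPa.
For an ideal gas ΔU = nCvΔT with Cv = R/(γ−1) = 41.6 J/(mol·K).
ΔU = 2.36×41.6×(537−430) = 10500 J.

10500 J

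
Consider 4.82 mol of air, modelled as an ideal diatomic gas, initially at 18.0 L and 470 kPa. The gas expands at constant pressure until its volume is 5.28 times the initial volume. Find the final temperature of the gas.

1110 K

T₁ = P₁V₁/(nR) = 470×18.0/(4.82×8.314) = 211 K.
Isobaric: P stays 470 kPa; V/T = const ⇒ T₂ = 1110 K, V₂ = 95.0 L.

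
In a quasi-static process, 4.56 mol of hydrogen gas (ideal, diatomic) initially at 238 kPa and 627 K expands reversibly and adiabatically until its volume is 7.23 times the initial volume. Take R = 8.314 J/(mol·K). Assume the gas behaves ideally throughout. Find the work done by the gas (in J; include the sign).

32500 J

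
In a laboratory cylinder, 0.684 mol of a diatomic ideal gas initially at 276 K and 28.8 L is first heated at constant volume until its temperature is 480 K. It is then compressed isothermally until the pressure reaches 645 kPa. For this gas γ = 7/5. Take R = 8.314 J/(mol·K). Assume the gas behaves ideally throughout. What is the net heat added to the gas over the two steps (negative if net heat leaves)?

P₁ = nRT₁/V₁ = 0.684×8.314×276/28.8 = 54.5 kPa.
Step 1 — Isochoric: V stays 28.8 L; P/T = const ⇒ T₂ = 480 K, P₂ = 94.8 kPa.
W = 0 (no volume change).
ΔU = nCvΔT = 0.684×20.8×(480−276) = 2900 J.
Q = ΔU = 2900 J.
State after step 1: P = 94.8 kPa, V = 28.8 L, T = 480 K.
Step 2 — Isothermal: T stays 480 K; PV = const ⇒ V₂ = 4.23 L, P₂ = 645 kPa.
ΔU = 0 (ideal gas, T constant).
W = nRT ln(V₂/V₁) = 0.684×8.314×480×ln(0.147) = -5230 J.
Q = ΔU + W = -5230 J.
Net over both steps: W = -5230 J, Q = -2330 J, ΔU = 2900 J.

-2330 J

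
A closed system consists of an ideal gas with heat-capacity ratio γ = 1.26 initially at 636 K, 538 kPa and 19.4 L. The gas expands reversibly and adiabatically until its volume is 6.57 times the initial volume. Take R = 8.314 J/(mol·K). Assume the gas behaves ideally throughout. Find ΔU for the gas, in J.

-15500 J

n = P₁V₁/(RT₁) = 538×19.4/(8.314×636) = 1.97 mol.
Adiabatic: TV^(γ−1) = const ⇒ T₂ = 636×(0.152)^0.260 = 390 K; PV^γ = const ⇒ P₂ = 50.2 kPa.
For an ideal gas ΔU = nCvΔT with Cv = R/(γ−1) = 32.0 J/(mol·K).
ΔU = 1.97×32.0×(390−636) = -15500 J.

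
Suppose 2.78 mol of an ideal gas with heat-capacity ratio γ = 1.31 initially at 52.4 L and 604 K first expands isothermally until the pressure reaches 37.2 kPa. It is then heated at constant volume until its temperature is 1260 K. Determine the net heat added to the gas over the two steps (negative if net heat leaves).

76400 J

P₁ = nRT₁/V₁ = 2.78×8.314×604/52.4 = 266 kPa.
Step 1 — Isothermal: T stays 604 K; PV = const ⇒ V₂ = 375 L, P₂ = 37.2 kPa.
ΔU = 0 (ideal gas, T constant).
W = nRT ln(V₂/V₁) = 2.78×8.314×604×ln(7.16) = 27500 J.
Q = ΔU + W = 27500 J.
State after step 1: P = 37.2 kPa, V = 375 L, T = 604 K.
Step 2 — Isochoric: V stays 375 L; P/T = const ⇒ T₂ = 1260 K, P₂ = 77.6 kPa.
W = 0 (no volume change).
ΔU = nCvΔT = 2.78×26.8×(1260−604) = 48900 J.
Q = ΔU = 48900 J.
Net over both steps: W = 27500 J, Q = 76400 J, ΔU = 48900 J.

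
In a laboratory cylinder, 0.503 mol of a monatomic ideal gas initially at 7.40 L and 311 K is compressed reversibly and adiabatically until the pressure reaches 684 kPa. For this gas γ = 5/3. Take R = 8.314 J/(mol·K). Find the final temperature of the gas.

536 K

P₁ = nRT₁/V₁ = 0.503×8.314×311/7.40 = 176 kPa.
Adiabatic: T₂/T₁ = (P₂/P₁)^((γ−1)/γ) ⇒ T₂ = 311×(3.89)^0.400 = 536 K; V₂ = 3.27 L.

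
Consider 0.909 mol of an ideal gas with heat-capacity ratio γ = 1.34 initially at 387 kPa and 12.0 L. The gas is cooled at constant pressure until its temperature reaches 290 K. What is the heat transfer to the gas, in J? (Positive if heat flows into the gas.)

-9670 J

T₁ = P₁V₁/(nR) = 387×12.0/(0.909×8.314) = 614 K.
Isobaric: P stays 387 kPa; V/T = const ⇒ T₂ = 290 K, V₂ = 5.66 L.
W = PΔV = 387×(5.66−12.0) kPa·L = -2450 J.
ΔU = nCvΔT = 0.909×24.5×(290−614) = -7210 J.
Q = ΔU + W = nCpΔT = -9670 J.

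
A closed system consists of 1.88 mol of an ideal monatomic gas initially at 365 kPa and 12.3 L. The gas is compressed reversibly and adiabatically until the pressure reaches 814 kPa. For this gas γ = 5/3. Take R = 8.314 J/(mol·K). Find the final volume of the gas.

T₁ = P₁V₁/(nR) = 365×12.3/(1.88×8.314) = 287 K.
Adiabatic: T₂/T₁ = (P₂/P₁)^((γ−1)/γ) ⇒ T₂ = 287×(2.23)^0.400 = 396 K; V₂ = 7.60 L.

7.60 L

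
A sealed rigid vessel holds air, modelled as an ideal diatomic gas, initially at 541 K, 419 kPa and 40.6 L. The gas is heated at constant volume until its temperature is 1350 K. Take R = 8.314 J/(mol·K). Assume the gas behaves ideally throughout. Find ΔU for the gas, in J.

n = P₁V₁/(RT₁) = 419×40.6/(8.314×541) = 3.78 mol.
Isochoric: V stays 40.6 L; P/T = const ⇒ T₂ = 1350 K, P₂ = 1050 kPa.
For an ideal gas ΔU = nCvΔT with Cv = (5/2)R = 20.8 J/(mol·K).
ΔU = 3.78×20.8×(1350−541) = 63600 J.

63600 J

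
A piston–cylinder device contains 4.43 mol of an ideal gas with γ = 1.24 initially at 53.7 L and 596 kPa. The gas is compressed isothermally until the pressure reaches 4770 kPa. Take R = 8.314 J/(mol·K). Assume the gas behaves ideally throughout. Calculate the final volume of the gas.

6.71 L

T₁ = P₁V₁/(nR) = 596×53.7/(4.43×8.314) = 869 K.
Isothermal: T stays 869 K; PV = const ⇒ V₂ = 6.71 L, P₂ = 4770 kPa.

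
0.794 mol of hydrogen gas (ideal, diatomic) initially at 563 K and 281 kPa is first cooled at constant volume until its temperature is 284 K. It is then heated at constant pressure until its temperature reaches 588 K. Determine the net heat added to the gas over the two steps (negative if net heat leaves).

2420 J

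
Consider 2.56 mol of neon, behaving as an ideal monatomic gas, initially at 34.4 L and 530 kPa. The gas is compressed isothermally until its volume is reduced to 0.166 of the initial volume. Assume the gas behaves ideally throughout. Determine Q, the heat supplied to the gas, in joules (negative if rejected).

-32700 J

T₁ = P₁V₁/(nR) = 530×34.4/(2.56×8.314) = 857 K.
Isothermal: T stays 857 K; PV = const ⇒ V₂ = 5.71 L, P₂ = 3190 kPa.
ΔU = 0 (ideal gas, T constant).
W = nRT ln(V₂/V₁) = 2.56×8.314×857×ln(0.166) = -32700 J.
Q = ΔU + W = -32700 J.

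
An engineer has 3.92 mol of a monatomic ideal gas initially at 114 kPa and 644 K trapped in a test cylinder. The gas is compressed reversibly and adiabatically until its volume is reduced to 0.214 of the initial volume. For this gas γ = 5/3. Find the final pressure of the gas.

V₁ = nRT₁/P₁ = 3.92×8.314×644/114 = 184 L.
Adiabatic: TV^(γ−1) = const ⇒ T₂ = 644×(4.67)^0.667 = 1800 K; PV^γ = const ⇒ P₂ = 1490 kPa.

1490 kPa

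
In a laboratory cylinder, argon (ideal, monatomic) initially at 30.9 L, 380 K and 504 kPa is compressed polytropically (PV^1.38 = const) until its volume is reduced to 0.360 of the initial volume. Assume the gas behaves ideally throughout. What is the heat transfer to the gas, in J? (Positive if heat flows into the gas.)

n = P₁V₁/(RT₁) = 504×30.9/(8.314×380) = 4.93 mol.
Polytropic n=1.38: T₂ = T₁(V₁/V₂)^(n−1) = 380×(2.78)^0.38 = 560 K; P₂ = P₁(V₁/V₂)^n = 2060 kPa.
W = (P₁V₁−P₂V₂)/(n−1) = (504×30.9−2060×11.1)/0.38 = -19400 J.
ΔU = nCvΔT = 4.93×12.5×(560−380) = 11100 J.
Q = ΔU + W = -8360 J.

-8360 J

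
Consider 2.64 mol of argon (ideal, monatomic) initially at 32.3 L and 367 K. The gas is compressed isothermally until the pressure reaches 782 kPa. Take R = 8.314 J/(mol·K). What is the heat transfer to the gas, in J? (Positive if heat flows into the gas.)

-9210 J

P₁ = nRT₁/V₁ = 2.64×8.314×367/32.3 = 249 kPa.
Isothermal: T stays 367 K; PV = const ⇒ V₂ = 10.3 L, P₂ = 782 kPa.
ΔU = 0 (ideal gas, T constant).
W = nRT ln(V₂/V₁) = 2.64×8.314×367×ln(0.319) = -9210 J.
Q = ΔU + W = -9210 J.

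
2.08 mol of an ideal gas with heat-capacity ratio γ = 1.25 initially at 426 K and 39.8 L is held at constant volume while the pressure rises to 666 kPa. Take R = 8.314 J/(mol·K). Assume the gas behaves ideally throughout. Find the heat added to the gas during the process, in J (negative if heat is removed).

P₁ = nRT₁/V₁ = 2.08×8.314×426/39.8 = 185 kPa.
Isochoric: V stays 39.8 L; P/T = const ⇒ T₂ = 1530 K, P₂ = 666 kPa.
W = 0 (no volume change).
ΔU = nCvΔT = 2.08×33.3×(1530−426) = 76600 J.
Q = ΔU = 76600 J.

76600 J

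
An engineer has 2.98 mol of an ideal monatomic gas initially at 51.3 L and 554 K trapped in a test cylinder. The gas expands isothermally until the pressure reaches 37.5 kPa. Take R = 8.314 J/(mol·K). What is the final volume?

366 L

P₁ = nRT₁/V₁ = 2.98×8.314×554/51.3 = 268 kPa.
Isothermal: T stays 554 K; PV = const ⇒ V₂ = 366 L, P₂ = 37.5 kPa.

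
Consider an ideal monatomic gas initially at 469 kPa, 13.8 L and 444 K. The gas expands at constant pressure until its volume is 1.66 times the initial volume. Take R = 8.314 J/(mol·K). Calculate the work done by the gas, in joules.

n = P₁V₁/(RT₁) = 469×13.8/(8.314×444) = 1.75 mol.
Isobaric: P stays 469 kPa; V/T = const ⇒ T₂ = 737 K, V₂ = 22.9 L.
W = PΔV = 469×(22.9−13.8) kPa·L = 4270 J.

4270 J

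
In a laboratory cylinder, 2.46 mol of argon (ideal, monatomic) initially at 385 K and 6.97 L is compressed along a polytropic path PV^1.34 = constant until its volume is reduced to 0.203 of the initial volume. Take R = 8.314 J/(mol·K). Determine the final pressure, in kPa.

9570 kPa

P₁ = nRT₁/V₁ = 2.46×8.314×385/6.97 = 1130 kPa.
Polytropic n=1.34: T₂ = T₁(V₁/V₂)^(n−1) = 385×(4.93)^0.34 = 662 K; P₂ = P₁(V₁/V₂)^n = 9570 kPa.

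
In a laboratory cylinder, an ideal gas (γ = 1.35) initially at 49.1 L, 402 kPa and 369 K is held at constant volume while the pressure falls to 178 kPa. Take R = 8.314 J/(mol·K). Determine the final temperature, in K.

Isochoric: V stays 49.1 L; P/T = const ⇒ T₂ = 163 K, P₂ = 178 kPa.

163 K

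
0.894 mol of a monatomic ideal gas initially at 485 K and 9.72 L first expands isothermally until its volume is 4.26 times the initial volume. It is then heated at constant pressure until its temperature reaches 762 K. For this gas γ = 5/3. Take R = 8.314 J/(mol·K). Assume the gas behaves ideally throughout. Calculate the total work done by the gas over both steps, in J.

P₁ = nRT₁/V₁ = 0.894×8.314×485/9.72 = 371 kPa.
Step 1 — Isothermal: T stays 485 K; PV = const ⇒ V₂ = 41.4 L, P₂ = 87.1 kPa.
ΔU = 0 (ideal gas, T constant).
W = nRT ln(V₂/V₁) = 0.894×8.314×485×ln(4.26) = 5220 J.
Q = ΔU + W = 5220 J.
State after step 1: P = 87.1 kPa, V = 41.4 L, T = 485 K.
Step 2 — Isobaric: P stays 87.1 kPa; V/T = const ⇒ T₂ = 762 K, V₂ = 65.1 L.
W = PΔV = 87.1×(65.1−41.4) kPa·L = 2060 J.
ΔU = nCvΔT = 0.894×12.5×(762−485) = 3090 J.
Q = ΔU + W = nCpΔT = 5150 J.
Net over both steps: W = 7280 J, Q = 10400 J, ΔU = 3090 J.

7280 J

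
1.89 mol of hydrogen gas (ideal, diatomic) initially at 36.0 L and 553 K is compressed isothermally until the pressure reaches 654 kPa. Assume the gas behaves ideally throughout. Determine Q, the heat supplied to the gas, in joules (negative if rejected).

P₁ = nRT₁/V₁ = 1.89×8.314×553/36.0 = 241 kPa.
Isothermal: T stays 553 K; PV = const ⇒ V₂ = 13.3 L, P₂ = 654 kPa.
ΔU = 0 (ideal gas, T constant).
W = nRT ln(V₂/V₁) = 1.89×8.314×553×ln(0.369) = -8660 J.
Q = ΔU + W = -8660 J.

-8660 J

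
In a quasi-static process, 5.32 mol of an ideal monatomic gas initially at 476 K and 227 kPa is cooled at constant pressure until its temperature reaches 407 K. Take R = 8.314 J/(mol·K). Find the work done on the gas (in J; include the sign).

3050 J

V₁ = nRT₁/P₁ = 5.32×8.314×476/227 = 92.7 L.
Isobaric: P stays 227 kPa; V/T = const ⇒ T₂ = 407 K, V₂ = 79.3 L.
W = PΔV = 227×(79.3−92.7) kPa·L = -3050 J.
Work done on the gas = −W_by = 3050 J.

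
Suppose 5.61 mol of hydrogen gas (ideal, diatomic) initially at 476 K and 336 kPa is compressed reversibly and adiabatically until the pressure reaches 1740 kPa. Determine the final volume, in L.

20.4 L

V₁ = nRT₁/P₁ = 5.61×8.314×476/336 = 66.1 L.
Adiabatic: T₂/T₁ = (P₂/P₁)^((γ−1)/γ) ⇒ T₂ = 476×(5.18)^0.286 = 761 K; V₂ = 20.4 L.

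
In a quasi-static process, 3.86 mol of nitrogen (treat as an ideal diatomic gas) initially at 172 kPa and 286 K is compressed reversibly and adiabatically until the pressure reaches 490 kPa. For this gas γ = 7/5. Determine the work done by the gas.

V₁ = nRT₁/P₁ = 3.86×8.314×286/172 = 53.4 L.
Adiabatic: T₂/T₁ = (P₂/P₁)^((γ−1)/γ) ⇒ T₂ = 286×(2.85)^0.286 = 386 K; V₂ = 25.3 L.
ΔU = nCvΔT = 3.86×20.8×(386−286) = 8000 J.
Q = 0 for an adiabatic process, so W = −ΔU = -8000 J.

-8000 J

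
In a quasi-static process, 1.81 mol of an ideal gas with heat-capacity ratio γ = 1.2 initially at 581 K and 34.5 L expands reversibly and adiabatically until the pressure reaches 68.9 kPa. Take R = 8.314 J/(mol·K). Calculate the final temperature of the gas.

P₁ = nRT₁/V₁ = 1.81×8.314×581/34.5 = 253 kPa.
Adiabatic: T₂/T₁ = (P₂/P₁)^((γ−1)/γ) ⇒ T₂ = 581×(0.272)^0.167 = 468 K; V₂ = 102 L.

468 K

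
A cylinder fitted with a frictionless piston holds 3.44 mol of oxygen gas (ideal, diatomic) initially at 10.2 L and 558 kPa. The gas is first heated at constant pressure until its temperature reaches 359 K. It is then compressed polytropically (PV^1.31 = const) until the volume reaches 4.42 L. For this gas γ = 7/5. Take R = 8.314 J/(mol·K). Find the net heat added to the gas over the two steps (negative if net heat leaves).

T₁ = P₁V₁/(nR) = 558×10.2/(3.44×8.314) = 199 K.
Step 1 — Isobaric: P stays 558 kPa; V/T = const ⇒ T₂ = 359 K, V₂ = 18.4 L.
W = PΔV = 558×(18.4−10.2) kPa·L = 4580 J.
ΔU = nCvΔT = 3.44×20.8×(359−199) = 11400 J.
Q = ΔU + W = nCpΔT = 16000 J.
State after step 1: P = 558 kPa, V = 18.4 L, T = 359 K.
Step 2 — Polytropic n=1.31: T₂ = T₁(V₁/V₂)^(n−1) = 359×(4.16)^0.31 = 559 K; P₂ = P₁(V₁/V₂)^n = 3610 kPa.
W = (P₁V₁−P₂V₂)/(n−1) = (558×18.4−3610×4.42)/0.31 = -18400 J.
ΔU = nCvΔT = 3.44×20.8×(559−359) = 14300 J.
Q = ΔU + W = -4140 J.
Net over both steps: W = -13800 J, Q = 11900 J, ΔU = 25700 J.

11900 J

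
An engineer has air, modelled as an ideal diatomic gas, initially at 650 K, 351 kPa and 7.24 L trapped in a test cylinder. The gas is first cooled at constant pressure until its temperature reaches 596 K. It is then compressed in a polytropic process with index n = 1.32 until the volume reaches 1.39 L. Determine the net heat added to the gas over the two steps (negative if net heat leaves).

-1680 J

n = P₁V₁/(RT₁) = 351×7.24/(8.314×650) = 0.470 mol.
Step 1 — Isobaric: P stays 351 kPa; V/T = const ⇒ T₂ = 596 K, V₂ = 6.64 L.
W = PΔV = 351×(6.64−7.24) kPa·L = -211 J.
ΔU = nCvΔT = 0.470×20.8×(596−650) = -528 J.
Q = ΔU + W = nCpΔT = -739 J.
State after step 1: P = 351 kPa, V = 6.64 L, T = 596 K.
Step 2 — Polytropic n=1.32: T₂ = T₁(V₁/V₂)^(n−1) = 596×(4.78)^0.32 = 983 K; P₂ = P₁(V₁/V₂)^n = 2760 kPa.
W = (P₁V₁−P₂V₂)/(n−1) = (351×6.64−2760×1.39)/0.32 = -4730 J.
ΔU = nCvΔT = 0.470×20.8×(983−596) = 3780 J.
Q = ΔU + W = -946 J.
Net over both steps: W = -4940 J, Q = -1680 J, ΔU = 3250 J.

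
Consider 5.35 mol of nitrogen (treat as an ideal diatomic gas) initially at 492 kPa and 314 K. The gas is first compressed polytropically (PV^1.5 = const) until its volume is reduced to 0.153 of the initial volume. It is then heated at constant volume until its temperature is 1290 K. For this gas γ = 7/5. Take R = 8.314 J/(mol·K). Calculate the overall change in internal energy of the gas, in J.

109000 J

V₁ = nRT₁/P₁ = 5.35×8.314×314/492 = 28.4 L.
Step 1 — Polytropic n=1.5: T₂ = T₁(V₁/V₂)^(n−1) = 314×(6.54)^0.50 = 803 K; P₂ = P₁(V₁/V₂)^n = 8220 kPa.
W = (P₁V₁−P₂V₂)/(n−1) = (492×28.4−8220×4.34)/0.50 = -43500 J.
ΔU = nCvΔT = 5.35×20.8×(803−314) = 54300 J.
Q = ΔU + W = 10900 J.
State after step 1: P = 8220 kPa, V = 4.34 L, T = 803 K.
Step 2 — Isochoric: V stays 4.34 L; P/T = const ⇒ T₂ = 1290 K, P₂ = 13200 kPa.
W = 0 (no volume change).
ΔU = nCvΔT = 5.35×20.8×(1290−803) = 54200 J.
Q = ΔU = 54200 J.
Net over both steps: W = -43500 J, Q = 65100 J, ΔU = 109000 J.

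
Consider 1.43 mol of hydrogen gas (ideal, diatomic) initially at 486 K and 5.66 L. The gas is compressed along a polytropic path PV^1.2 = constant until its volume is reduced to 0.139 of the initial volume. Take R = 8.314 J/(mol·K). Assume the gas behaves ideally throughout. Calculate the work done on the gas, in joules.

14000 J

P₁ = nRT₁/V₁ = 1.43×8.314×486/5.66 = 1020 kPa.
Polytropic n=1.2: T₂ = T₁(V₁/V₂)^(n−1) = 486×(7.19)^0.20 = 721 K; P₂ = P₁(V₁/V₂)^n = 10900 kPa.
W = (P₁V₁−P₂V₂)/(n−1) = (1020×5.66−10900×0.787)/0.20 = -14000 J.
Work done on the gas = −W_by = 14000 J.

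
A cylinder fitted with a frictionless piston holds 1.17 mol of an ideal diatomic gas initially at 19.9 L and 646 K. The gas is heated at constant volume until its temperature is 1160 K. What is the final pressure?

P₁ = nRT₁/V₁ = 1.17×8.314×646/19.9 = 316 kPa.
Isochoric: V stays 19.9 L; P/T = const ⇒ T₂ = 1160 K, P₂ = 567 kPa.

567 kPa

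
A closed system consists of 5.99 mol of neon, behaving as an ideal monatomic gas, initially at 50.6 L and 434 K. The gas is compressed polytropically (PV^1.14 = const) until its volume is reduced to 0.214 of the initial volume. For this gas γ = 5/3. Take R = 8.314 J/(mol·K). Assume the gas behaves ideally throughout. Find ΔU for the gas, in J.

P₁ = nRT₁/V₁ = 5.99×8.314×434/50.6 = 427 kPa.
Polytropic n=1.14: T₂ = T₁(V₁/V₂)^(n−1) = 434×(4.67)^0.14 = 539 K; P₂ = P₁(V₁/V₂)^n = 2480 kPa.
For an ideal gas ΔU = nCvΔT with Cv = (3/2)R = 12.5 J/(mol·K).
ΔU = 5.99×12.5×(539−434) = 7810 J.

7810 J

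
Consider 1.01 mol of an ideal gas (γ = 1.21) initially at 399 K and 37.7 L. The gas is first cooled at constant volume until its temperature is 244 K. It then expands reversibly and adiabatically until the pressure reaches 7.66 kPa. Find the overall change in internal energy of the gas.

-9010 J

P₁ = nRT₁/V₁ = 1.01×8.314×399/37.7 = 88.9 kPa.
Step 1 — Isochoric: V stays 37.7 L; P/T = const ⇒ T₂ = 244 K, P₂ = 54.3 kPa.
W = 0 (no volume change).
ΔU = nCvΔT = 1.01×39.6×(244−399) = -6200 J.
Q = ΔU = -6200 J.
State after step 1: P = 54.3 kPa, V = 37.7 L, T = 244 K.
Step 2 — Adiabatic: T₂/T₁ = (P₂/P₁)^((γ−1)/γ) ⇒ T₂ = 244×(0.141)^0.174 = 174 K; V₂ = 190 L.
ΔU = nCvΔT = 1.01×39.6×(174−244) = -2810 J.
Q = 0 for an adiabatic process, so W = −ΔU = 2810 J.
Net over both steps: W = 2810 J, Q = -6200 J, ΔU = -9010 J.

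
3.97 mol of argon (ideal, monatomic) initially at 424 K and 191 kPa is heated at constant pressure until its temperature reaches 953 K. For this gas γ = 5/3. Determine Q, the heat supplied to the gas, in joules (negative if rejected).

43700 J

V₁ = nRT₁/P₁ = 3.97×8.314×424/191 = 73.3 L.
Isobaric: P stays 191 kPa; V/T = const ⇒ T₂ = 953 K, V₂ = 165 L.
W = PΔV = 191×(165−73.3) kPa·L = 17500 J.
ΔU = nCvΔT = 3.97×12.5×(953−424) = 26200 J.
Q = ΔU + W = nCpΔT = 43700 J.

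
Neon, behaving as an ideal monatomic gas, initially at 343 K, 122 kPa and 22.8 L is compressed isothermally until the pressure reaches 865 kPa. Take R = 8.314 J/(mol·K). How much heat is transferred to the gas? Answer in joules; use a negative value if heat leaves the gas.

n = P₁V₁/(RT₁) = 122×22.8/(8.314×343) = 0.975 mol.
Isothermal: T stays 343 K; PV = const ⇒ V₂ = 3.22 L, P₂ = 865 kPa.
ΔU = 0 (ideal gas, T constant).
W = nRT ln(V₂/V₁) = 0.975×8.314×343×ln(0.141) = -5450 J.
Q = ΔU + W = -5450 J.

-5450 J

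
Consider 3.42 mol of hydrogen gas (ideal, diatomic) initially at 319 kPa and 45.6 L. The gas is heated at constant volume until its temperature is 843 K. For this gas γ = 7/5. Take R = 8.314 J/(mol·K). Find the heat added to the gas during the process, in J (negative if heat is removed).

T₁ = P₁V₁/(nR) = 319×45.6/(3.42×8.314) = 512 K.
Isochoric: V stays 45.6 L; P/T = const ⇒ T₂ = 843 K, P₂ = 526 kPa.
W = 0 (no volume change).
ΔU = nCvΔT = 3.42×20.8×(843−512) = 23600 J.
Q = ΔU = 23600 J.

23600 J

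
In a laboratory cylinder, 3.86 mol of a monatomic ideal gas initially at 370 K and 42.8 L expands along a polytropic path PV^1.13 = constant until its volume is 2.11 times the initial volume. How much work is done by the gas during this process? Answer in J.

P₁ = nRT₁/V₁ = 3.86×8.314×370/42.8 = 277 kPa.
Polytropic n=1.13: T₂ = T₁(V₁/V₂)^(n−1) = 370×(0.474)^0.13 = 336 K; P₂ = P₁(V₁/V₂)^n = 119 kPa.
W = (P₁V₁−P₂V₂)/(n−1) = (277×42.8−119×90.3)/0.13 = 8450 J.

8450 J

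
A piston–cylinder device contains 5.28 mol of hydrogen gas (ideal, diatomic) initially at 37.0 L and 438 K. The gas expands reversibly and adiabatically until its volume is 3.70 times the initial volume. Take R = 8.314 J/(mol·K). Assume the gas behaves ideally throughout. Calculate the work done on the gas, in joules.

-19600 J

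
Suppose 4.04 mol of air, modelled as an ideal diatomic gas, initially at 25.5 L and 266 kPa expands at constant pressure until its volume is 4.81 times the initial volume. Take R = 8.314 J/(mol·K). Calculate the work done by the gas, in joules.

25800 J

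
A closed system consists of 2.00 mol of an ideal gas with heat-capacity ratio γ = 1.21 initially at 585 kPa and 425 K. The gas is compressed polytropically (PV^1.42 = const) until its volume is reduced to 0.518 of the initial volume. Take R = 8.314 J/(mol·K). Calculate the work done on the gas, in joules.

V₁ = nRT₁/P₁ = 2.00×8.314×425/585 = 12.1 L.
Polytropic n=1.42: T₂ = T₁(V₁/V₂)^(n−1) = 425×(1.93)^0.42 = 560 K; P₂ = P₁(V₁/V₂)^n = 1490 kPa.
W = (P₁V₁−P₂V₂)/(n−1) = (585×12.1−1490×6.26)/0.42 = -5350 J.
Work done on the gas = −W_by = 5350 J.

5350 J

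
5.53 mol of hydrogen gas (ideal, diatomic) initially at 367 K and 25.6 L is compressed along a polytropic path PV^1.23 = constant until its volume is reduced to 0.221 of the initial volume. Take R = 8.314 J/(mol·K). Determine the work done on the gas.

30500 J

P₁ = nRT₁/V₁ = 5.53×8.314×367/25.6 = 659 kPa.
Polytropic n=1.23: T₂ = T₁(V₁/V₂)^(n−1) = 367×(4.52)^0.23 = 519 K; P₂ = P₁(V₁/V₂)^n = 4220 kPa.
W = (P₁V₁−P₂V₂)/(n−1) = (659×25.6−4220×5.66)/0.23 = -30500 J.
Work done on the gas = −W_by = 30500 J.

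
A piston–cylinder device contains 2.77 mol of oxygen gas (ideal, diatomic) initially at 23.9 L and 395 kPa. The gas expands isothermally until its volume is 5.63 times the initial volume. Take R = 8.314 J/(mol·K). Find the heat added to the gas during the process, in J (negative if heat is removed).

16300 J

T₁ = P₁V₁/(nR) = 395×23.9/(2.77×8.314) = 410 K.
Isothermal: T stays 410 K; PV = const ⇒ V₂ = 135 L, P₂ = 70.2 kPa.
ΔU = 0 (ideal gas, T constant).
W = nRT ln(V₂/V₁) = 2.77×8.314×410×ln(5.63) = 16300 J.
Q = ΔU + W = 16300 J.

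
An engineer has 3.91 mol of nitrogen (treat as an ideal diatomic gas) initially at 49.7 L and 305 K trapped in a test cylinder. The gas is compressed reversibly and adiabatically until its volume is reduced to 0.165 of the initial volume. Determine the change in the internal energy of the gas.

26200 J

P₁ = nRT₁/V₁ = 3.91×8.314×305/49.7 = 199 kPa.
Adiabatic: TV^(γ−1) = const ⇒ T₂ = 305×(6.06)^0.400 = 627 K; PV^γ = const ⇒ P₂ = 2490 kPa.
For an ideal gas ΔU = nCvΔT with Cv = (5/2)R = 20.8 J/(mol·K).
ΔU = 3.91×20.8×(627−305) = 26200 J.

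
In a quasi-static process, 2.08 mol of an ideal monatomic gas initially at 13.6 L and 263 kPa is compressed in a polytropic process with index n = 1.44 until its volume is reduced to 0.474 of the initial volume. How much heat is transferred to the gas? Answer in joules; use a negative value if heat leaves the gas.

-1070 J

T₁ = P₁V₁/(nR) = 263×13.6/(2.08×8.314) = 207 K.
Polytropic n=1.44: T₂ = T₁(V₁/V₂)^(n−1) = 207×(2.11)^0.44 = 287 K; P₂ = P₁(V₁/V₂)^n = 771 kPa.
W = (P₁V₁−P₂V₂)/(n−1) = (263×13.6−771×6.45)/0.44 = -3160 J.
ΔU = nCvΔT = 2.08×12.5×(287−207) = 2090 J.
Q = ΔU + W = -1070 J.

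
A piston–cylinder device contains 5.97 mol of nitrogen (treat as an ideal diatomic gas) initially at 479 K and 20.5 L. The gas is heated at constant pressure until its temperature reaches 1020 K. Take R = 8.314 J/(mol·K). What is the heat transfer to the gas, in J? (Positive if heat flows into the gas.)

P₁ = nRT₁/V₁ = 5.97×8.314×479/20.5 = 1160 kPa.
Isobaric: P stays 1160 kPa; V/T = const ⇒ T₂ = 1020 K, V₂ = 43.7 L.
W = PΔV = 1160×(43.7−20.5) kPa·L = 26900 J.
ΔU = nCvΔT = 5.97×20.8×(1020−479) = 67100 J.
Q = ΔU + W = nCpΔT = 94000 J.

94000 J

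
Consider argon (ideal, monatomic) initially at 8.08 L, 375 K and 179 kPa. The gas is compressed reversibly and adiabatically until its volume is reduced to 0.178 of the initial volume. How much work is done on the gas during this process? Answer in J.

4690 J

n = P₁V₁/(RT₁) = 179×8.08/(8.314×375) = 0.464 mol.
Adiabatic: TV^(γ−1) = const ⇒ T₂ = 375×(5.62)^0.667 = 1190 K; PV^γ = const ⇒ P₂ = 3180 kPa.
ΔU = nCvΔT = 0.464×12.5×(1190−375) = 4690 J.
Q = 0 for an adiabatic process, so W = −ΔU = -4690 J.
Work done on the gas = −W_by = 4690 J.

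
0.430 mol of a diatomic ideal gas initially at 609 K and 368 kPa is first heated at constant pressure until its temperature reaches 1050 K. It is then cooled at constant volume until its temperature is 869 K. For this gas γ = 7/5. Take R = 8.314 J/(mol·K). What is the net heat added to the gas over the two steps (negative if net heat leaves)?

3900 J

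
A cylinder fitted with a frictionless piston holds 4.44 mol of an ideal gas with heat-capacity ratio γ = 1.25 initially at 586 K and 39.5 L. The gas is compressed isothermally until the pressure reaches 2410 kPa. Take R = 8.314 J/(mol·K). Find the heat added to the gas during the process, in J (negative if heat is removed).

-32100 J

P₁ = nRT₁/V₁ = 4.44×8.314×586/39.5 = 548 kPa.
Isothermal: T stays 586 K; PV = const ⇒ V₂ = 8.98 L, P₂ = 2410 kPa.
ΔU = 0 (ideal gas, T constant).
W = nRT ln(V₂/V₁) = 4.44×8.314×586×ln(0.227) = -32100 J.
Q = ΔU + W = -32100 J.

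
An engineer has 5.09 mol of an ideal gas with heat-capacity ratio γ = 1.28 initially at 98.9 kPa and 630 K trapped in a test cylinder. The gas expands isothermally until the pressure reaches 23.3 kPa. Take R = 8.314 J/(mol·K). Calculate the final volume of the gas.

1140 L

V₁ = nRT₁/P₁ = 5.09×8.314×630/98.9 = 270 L.
Isothermal: T stays 630 K; PV = const ⇒ V₂ = 1140 L, P₂ = 23.3 kPa.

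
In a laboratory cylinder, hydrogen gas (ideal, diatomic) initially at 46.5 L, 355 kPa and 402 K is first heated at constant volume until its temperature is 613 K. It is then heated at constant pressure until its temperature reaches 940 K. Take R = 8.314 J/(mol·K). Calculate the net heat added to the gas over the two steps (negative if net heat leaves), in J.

n = P₁V₁/(RT₁) = 355×46.5/(8.314×402) = 4.94 mol.
Step 1 — Isochoric: V stays 46.5 L; P/T = const ⇒ T₂ = 613 K, P₂ = 541 kPa.
W = 0 (no volume change).
ΔU = nCvΔT = 4.94×20.8×(613−402) = 21700 J.
Q = ΔU = 21700 J.
State after step 1: P = 541 kPa, V = 46.5 L, T = 613 K.
Step 2 — Isobaric: P stays 541 kPa; V/T = const ⇒ T₂ = 940 K, V₂ = 71.3 L.
W = PΔV = 541×(71.3−46.5) kPa·L = 13400 J.
ΔU = nCvΔT = 4.94×20.8×(940−613) = 33600 J.
Q = ΔU + W = nCpΔT = 47000 J.
Net over both steps: W = 13400 J, Q = 68700 J, ΔU = 55200 J.

68700 J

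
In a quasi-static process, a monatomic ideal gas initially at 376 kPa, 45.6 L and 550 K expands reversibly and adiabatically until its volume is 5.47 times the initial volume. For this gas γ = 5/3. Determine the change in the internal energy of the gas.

-17400 J

n = P₁V₁/(RT₁) = 376×45.6/(8.314×550) = 3.75 mol.
Adiabatic: TV^(γ−1) = const ⇒ T₂ = 550×(0.183)^0.667 = 177 K; PV^γ = const ⇒ P₂ = 22.1 kPa.
For an ideal gas ΔU = nCvΔT with Cv = (3/2)R = 12.5 J/(mol·K).
ΔU = 3.75×12.5×(177−550) = -17400 J.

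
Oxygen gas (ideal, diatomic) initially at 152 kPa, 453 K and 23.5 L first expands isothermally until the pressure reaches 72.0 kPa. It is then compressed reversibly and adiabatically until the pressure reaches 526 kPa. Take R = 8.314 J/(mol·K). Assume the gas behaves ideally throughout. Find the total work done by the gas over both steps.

-4160 J

n = P₁V₁/(RT₁) = 152×23.5/(8.314×453) = 0.948 mol.
Step 1 — Isothermal: T stays 453 K; PV = const ⇒ V₂ = 49.6 L, P₂ = 72.0 kPa.
ΔU = 0 (ideal gas, T constant).
W = nRT ln(V₂/V₁) = 0.948×8.314×453×ln(2.11) = 2670 J.
Q = ΔU + W = 2670 J.
State after step 1: P = 72.0 kPa, V = 49.6 L, T = 453 K.
Step 2 — Adiabatic: T₂/T₁ = (P₂/P₁)^((γ−1)/γ) ⇒ T₂ = 453×(7.31)^0.286 = 800 K; V₂ = 12.0 L.
ΔU = nCvΔT = 0.948×20.8×(800−453) = 6830 J.
Q = 0 for an adiabatic process, so W = −ΔU = -6830 J.
Net over both steps: W = -4160 J, Q = 2670 J, ΔU = 6830 J.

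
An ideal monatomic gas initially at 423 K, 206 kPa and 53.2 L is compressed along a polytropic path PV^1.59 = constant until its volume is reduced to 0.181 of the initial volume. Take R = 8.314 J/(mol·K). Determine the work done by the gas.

-32300 J

n = P₁V₁/(RT₁) = 206×53.2/(8.314×423) = 3.12 mol.
Polytropic n=1.59: T₂ = T₁(V₁/V₂)^(n−1) = 423×(5.52)^0.59 = 1160 K; P₂ = P₁(V₁/V₂)^n = 3120 kPa.
W = (P₁V₁−P₂V₂)/(n−1) = (206×53.2−3120×9.63)/0.59 = -32300 J.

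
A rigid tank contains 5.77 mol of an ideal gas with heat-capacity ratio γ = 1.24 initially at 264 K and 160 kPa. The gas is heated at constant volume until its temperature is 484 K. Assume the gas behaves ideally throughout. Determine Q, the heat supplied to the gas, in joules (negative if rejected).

44000 J

V₁ = nRT₁/P₁ = 5.77×8.314×264/160 = 79.2 L.
Isochoric: V stays 79.2 L; P/T = const ⇒ T₂ = 484 K, P₂ = 293 kPa.
W = 0 (no volume change).
ΔU = nCvΔT = 5.77×34.6×(484−264) = 44000 J.
Q = ΔU = 44000 J.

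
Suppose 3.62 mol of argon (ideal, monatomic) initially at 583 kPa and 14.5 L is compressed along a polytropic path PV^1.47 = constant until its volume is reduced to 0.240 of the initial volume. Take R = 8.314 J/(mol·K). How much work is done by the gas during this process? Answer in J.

T₁ = P₁V₁/(nR) = 583×14.5/(3.62×8.314) = 281 K.
Polytropic n=1.47: T₂ = T₁(V₁/V₂)^(n−1) = 281×(4.17)^0.47 = 549 K; P₂ = P₁(V₁/V₂)^n = 4750 kPa.
W = (P₁V₁−P₂V₂)/(n−1) = (583×14.5−4750×3.48)/0.47 = -17200 J.

-17200 J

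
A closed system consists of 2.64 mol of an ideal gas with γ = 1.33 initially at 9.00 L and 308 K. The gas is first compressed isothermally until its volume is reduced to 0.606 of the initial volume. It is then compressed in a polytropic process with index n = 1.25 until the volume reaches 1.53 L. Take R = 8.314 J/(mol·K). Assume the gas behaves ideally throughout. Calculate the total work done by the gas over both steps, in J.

-13500 J

P₁ = nRT₁/V₁ = 2.64×8.314×308/9.00 = 751 kPa.
Step 1 — Isothermal: T stays 308 K; PV = const ⇒ V₂ = 5.45 L, P₂ = 1240 kPa.
ΔU = 0 (ideal gas, T constant).
W = nRT ln(V₂/V₁) = 2.64×8.314×308×ln(0.606) = -3390 J.
Q = ΔU + W = -3390 J.
State after step 1: P = 1240 kPa, V = 5.45 L, T = 308 K.
Step 2 — Polytropic n=1.25: T₂ = T₁(V₁/V₂)^(n−1) = 308×(3.56)^0.25 = 423 K; P₂ = P₁(V₁/V₂)^n = 6070 kPa.
W = (P₁V₁−P₂V₂)/(n−1) = (1240×5.45−6070×1.53)/0.25 = -10100 J.
ΔU = nCvΔT = 2.64×25.2×(423−308) = 7660 J.
Q = ΔU + W = -2450 J.
Net over both steps: W = -13500 J, Q = -5840 J, ΔU = 7660 J.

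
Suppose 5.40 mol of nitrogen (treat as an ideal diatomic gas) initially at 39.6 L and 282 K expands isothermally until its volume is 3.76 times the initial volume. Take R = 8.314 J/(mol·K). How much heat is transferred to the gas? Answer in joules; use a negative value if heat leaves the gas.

P₁ = nRT₁/V₁ = 5.40×8.314×282/39.6 = 320 kPa.
Isothermal: T stays 282 K; PV = const ⇒ V₂ = 149 L, P₂ = 85.0 kPa.
ΔU = 0 (ideal gas, T constant).
W = nRT ln(V₂/V₁) = 5.40×8.314×282×ln(3.76) = 16800 J.
Q = ΔU + W = 16800 J.

16800 J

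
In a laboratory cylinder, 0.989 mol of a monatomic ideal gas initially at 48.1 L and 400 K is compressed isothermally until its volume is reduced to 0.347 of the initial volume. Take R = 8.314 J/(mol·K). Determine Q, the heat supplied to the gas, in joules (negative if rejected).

-3480 J

P₁ = nRT₁/V₁ = 0.989×8.314×400/48.1 = 68.4 kPa.
Isothermal: T stays 400 K; PV = const ⇒ V₂ = 16.7 L, P₂ = 197 kPa.
ΔU = 0 (ideal gas, T constant).
W = nRT ln(V₂/V₁) = 0.989×8.314×400×ln(0.347) = -3480 J.
Q = ΔU + W = -3480 J.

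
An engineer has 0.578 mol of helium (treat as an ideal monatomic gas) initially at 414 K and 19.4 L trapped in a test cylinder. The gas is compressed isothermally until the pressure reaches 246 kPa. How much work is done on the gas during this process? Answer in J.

P₁ = nRT₁/V₁ = 0.578×8.314×414/19.4 = 103 kPa.
Isothermal: T stays 414 K; PV = const ⇒ V₂ = 8.09 L, P₂ = 246 kPa.
W = nRT ln(V₂/V₁) = 0.578×8.314×414×ln(0.417) = -1740 J.
Work done on the gas = −W_by = 1740 J.

1740 J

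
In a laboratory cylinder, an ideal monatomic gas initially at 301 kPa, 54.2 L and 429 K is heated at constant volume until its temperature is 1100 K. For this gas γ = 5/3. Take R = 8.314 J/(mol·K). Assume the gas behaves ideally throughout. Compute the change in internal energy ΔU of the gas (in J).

n = P₁V₁/(RT₁) = 301×54.2/(8.314×429) = 4.57 mol.
Isochoric: V stays 54.2 L; P/T = const ⇒ T₂ = 1100 K, P₂ = 772 kPa.
For an ideal gas ΔU = nCvΔT with Cv = (3/2)R = 12.5 J/(mol·K).
ΔU = 4.57×12.5×(1100−429) = 38300 J.

38300 J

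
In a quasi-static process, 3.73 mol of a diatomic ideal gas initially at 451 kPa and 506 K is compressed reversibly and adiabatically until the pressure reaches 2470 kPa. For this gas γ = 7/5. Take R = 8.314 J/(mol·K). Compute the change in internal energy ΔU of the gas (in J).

V₁ = nRT₁/P₁ = 3.73×8.314×506/451 = 34.8 L.
Adiabatic: T₂/T₁ = (P₂/P₁)^((γ−1)/γ) ⇒ T₂ = 506×(5.48)^0.286 = 823 K; V₂ = 10.3 L.
For an ideal gas ΔU = nCvΔT with Cv = (5/2)R = 20.8 J/(mol·K).
ΔU = 3.73×20.8×(823−506) = 24500 J.

24500 J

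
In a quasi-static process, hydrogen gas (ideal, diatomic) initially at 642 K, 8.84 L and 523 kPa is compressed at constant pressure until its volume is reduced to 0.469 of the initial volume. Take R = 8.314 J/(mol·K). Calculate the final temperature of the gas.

301 K

Isobaric: P stays 523 kPa; V/T = const ⇒ T₂ = 301 K, V₂ = 4.15 L.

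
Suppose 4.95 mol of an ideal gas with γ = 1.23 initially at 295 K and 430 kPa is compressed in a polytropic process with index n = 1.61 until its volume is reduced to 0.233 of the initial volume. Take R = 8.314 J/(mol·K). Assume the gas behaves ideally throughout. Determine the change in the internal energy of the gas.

75600 J

V₁ = nRT₁/P₁ = 4.95×8.314×295/430 = 28.2 L.
Polytropic n=1.61: T₂ = T₁(V₁/V₂)^(n−1) = 295×(4.29)^0.61 = 717 K; P₂ = P₁(V₁/V₂)^n = 4490 kPa.
For an ideal gas ΔU = nCvΔT with Cv = R/(γ−1) = 36.1 J/(mol·K).
ΔU = 4.95×36.1×(717−295) = 75600 J.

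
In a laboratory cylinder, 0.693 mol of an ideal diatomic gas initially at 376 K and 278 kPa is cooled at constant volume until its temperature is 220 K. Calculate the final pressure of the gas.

V₁ = nRT₁/P₁ = 0.693×8.314×376/278 = 7.79 L.
Isochoric: V stays 7.79 L; P/T = const ⇒ T₂ = 220 K, P₂ = 163 kPa.

163 kPa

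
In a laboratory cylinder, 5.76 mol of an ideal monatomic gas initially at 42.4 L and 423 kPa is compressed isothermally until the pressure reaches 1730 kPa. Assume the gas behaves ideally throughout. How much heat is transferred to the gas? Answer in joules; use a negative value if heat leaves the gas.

-25300 J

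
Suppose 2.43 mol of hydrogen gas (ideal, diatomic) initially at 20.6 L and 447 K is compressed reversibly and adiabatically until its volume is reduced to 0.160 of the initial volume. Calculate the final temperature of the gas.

P₁ = nRT₁/V₁ = 2.43×8.314×447/20.6 = 438 kPa.
Adiabatic: TV^(γ−1) = const ⇒ T₂ = 447×(6.25)^0.400 = 930 K; PV^γ = const ⇒ P₂ = 5700 kPa.

930 K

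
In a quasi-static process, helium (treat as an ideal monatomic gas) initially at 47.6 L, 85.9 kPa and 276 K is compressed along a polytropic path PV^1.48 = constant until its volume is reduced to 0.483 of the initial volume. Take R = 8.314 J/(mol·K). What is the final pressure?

252 kPa

Polytropic n=1.48: T₂ = T₁(V₁/V₂)^(n−1) = 276×(2.07)^0.48 = 391 K; P₂ = P₁(V₁/V₂)^n = 252 kPa.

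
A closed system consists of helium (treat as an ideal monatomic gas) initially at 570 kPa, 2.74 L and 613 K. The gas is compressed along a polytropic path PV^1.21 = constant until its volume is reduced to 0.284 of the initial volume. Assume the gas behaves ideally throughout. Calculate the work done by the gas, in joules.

n = P₁V₁/(RT₁) = 570×2.74/(8.314×613) = 0.306 mol.
Polytropic n=1.21: T₂ = T₁(V₁/V₂)^(n−1) = 613×(3.52)^0.21 = 798 K; P₂ = P₁(V₁/V₂)^n = 2610 kPa.
W = (P₁V₁−P₂V₂)/(n−1) = (570×2.74−2610×0.778)/0.21 = -2250 J.

-2250 J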